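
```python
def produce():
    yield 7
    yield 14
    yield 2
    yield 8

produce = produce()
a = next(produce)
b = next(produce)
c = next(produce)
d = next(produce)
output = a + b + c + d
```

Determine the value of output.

Step 1: Create generator and consume all values:
  a = next(produce) = 7
  b = next(produce) = 14
  c = next(produce) = 2
  d = next(produce) = 8
Step 2: output = 7 + 14 + 2 + 8 = 31.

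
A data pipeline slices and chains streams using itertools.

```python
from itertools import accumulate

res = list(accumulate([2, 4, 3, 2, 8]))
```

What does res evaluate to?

Step 1: accumulate computes running sums:
  + 2 = 2
  + 4 = 6
  + 3 = 9
  + 2 = 11
  + 8 = 19
Therefore res = [2, 6, 9, 11, 19].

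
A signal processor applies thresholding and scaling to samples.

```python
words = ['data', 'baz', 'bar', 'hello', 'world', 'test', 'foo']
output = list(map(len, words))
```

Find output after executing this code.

Step 1: Map len() to each word:
  'data' -> 4
  'baz' -> 3
  'bar' -> 3
  'hello' -> 5
  'world' -> 5
  'test' -> 4
  'foo' -> 3
Therefore output = [4, 3, 3, 5, 5, 4, 3].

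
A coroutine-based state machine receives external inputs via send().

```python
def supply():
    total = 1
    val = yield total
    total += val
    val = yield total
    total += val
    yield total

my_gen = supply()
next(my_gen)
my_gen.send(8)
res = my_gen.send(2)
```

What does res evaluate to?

Step 1: next() -> yield total=1.
Step 2: send(8) -> val=8, total = 1+8 = 9, yield 9.
Step 3: send(2) -> val=2, total = 9+2 = 11, yield 11.
Therefore res = 11.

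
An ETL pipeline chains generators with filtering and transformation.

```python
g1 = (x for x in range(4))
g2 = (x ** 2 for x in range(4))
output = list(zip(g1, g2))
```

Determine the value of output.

Step 1: g1 produces [0, 1, 2, 3].
Step 2: g2 produces [0, 1, 4, 9].
Step 3: zip pairs them: [(0, 0), (1, 1), (2, 4), (3, 9)].
Therefore output = [(0, 0), (1, 1), (2, 4), (3, 9)].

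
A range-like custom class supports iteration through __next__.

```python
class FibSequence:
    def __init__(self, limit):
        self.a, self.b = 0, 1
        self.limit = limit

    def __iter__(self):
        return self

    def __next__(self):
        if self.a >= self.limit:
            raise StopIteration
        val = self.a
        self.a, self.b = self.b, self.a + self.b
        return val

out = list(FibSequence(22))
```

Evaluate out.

Step 1: Fibonacci-like sequence (a=0, b=1) until >= 22:
  Yield 0, then a,b = 1,1
  Yield 1, then a,b = 1,2
  Yield 1, then a,b = 2,3
  Yield 2, then a,b = 3,5
  Yield 3, then a,b = 5,8
  Yield 5, then a,b = 8,13
  Yield 8, then a,b = 13,21
  Yield 13, then a,b = 21,34
  Yield 21, then a,b = 34,55
Step 2: 34 >= 22, stop.
Therefore out = [0, 1, 1, 2, 3, 5, 8, 13, 21].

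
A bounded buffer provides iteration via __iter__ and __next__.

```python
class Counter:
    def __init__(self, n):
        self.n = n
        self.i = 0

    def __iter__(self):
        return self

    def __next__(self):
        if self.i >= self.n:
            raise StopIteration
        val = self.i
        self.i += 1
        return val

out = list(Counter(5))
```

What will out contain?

Step 1: Counter(5) creates an iterator counting 0 to 4.
Step 2: list() consumes all values: [0, 1, 2, 3, 4].
Therefore out = [0, 1, 2, 3, 4].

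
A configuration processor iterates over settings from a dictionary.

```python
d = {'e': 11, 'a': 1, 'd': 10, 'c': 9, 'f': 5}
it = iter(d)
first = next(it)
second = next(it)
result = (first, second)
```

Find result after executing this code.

Step 1: iter(d) iterates over keys: ['e', 'a', 'd', 'c', 'f'].
Step 2: first = next(it) = 'e', second = next(it) = 'a'.
Therefore result = ('e', 'a').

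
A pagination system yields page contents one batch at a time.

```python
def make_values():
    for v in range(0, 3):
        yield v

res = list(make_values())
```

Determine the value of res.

Step 1: The generator yields each value from range(0, 3).
Step 2: list() consumes all yields: [0, 1, 2].
Therefore res = [0, 1, 2].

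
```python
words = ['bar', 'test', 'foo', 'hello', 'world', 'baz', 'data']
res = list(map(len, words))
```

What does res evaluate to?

Step 1: Map len() to each word:
  'bar' -> 3
  'test' -> 4
  'foo' -> 3
  'hello' -> 5
  'world' -> 5
  'baz' -> 3
  'data' -> 4
Therefore res = [3, 4, 3, 5, 5, 3, 4].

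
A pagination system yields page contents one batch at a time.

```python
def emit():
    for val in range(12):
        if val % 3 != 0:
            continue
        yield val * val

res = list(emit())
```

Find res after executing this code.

Step 1: Only yield val**2 when val is divisible by 3:
  val=0: 0 % 3 == 0, yield 0**2 = 0
  val=3: 3 % 3 == 0, yield 3**2 = 9
  val=6: 6 % 3 == 0, yield 6**2 = 36
  val=9: 9 % 3 == 0, yield 9**2 = 81
Therefore res = [0, 9, 36, 81].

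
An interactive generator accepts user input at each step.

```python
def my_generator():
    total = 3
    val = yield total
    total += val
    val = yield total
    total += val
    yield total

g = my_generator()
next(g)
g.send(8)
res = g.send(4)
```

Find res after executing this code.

Step 1: next() -> yield total=3.
Step 2: send(8) -> val=8, total = 3+8 = 11, yield 11.
Step 3: send(4) -> val=4, total = 11+4 = 15, yield 15.
Therefore res = 15.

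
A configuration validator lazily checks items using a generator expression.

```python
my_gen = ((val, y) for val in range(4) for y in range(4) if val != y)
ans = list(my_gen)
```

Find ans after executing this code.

Step 1: Nested generator over range(4) x range(4) where val != y:
  (0, 0): excluded (val == y)
  (0, 1): included
  (0, 2): included
  (0, 3): included
  (1, 0): included
  (1, 1): excluded (val == y)
  (1, 2): included
  (1, 3): included
  (2, 0): included
  (2, 1): included
  (2, 2): excluded (val == y)
  (2, 3): included
  (3, 0): included
  (3, 1): included
  (3, 2): included
  (3, 3): excluded (val == y)
Therefore ans = [(0, 1), (0, 2), (0, 3), (1, 0), (1, 2), (1, 3), (2, 0), (2, 1), (2, 3), (3, 0), (3, 1), (3, 2)].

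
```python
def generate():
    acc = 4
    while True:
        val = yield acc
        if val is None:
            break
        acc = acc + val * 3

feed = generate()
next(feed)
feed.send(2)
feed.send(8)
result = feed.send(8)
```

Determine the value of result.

Step 1: next() -> yield acc=4.
Step 2: send(2) -> val=2, acc = 4 + 2*3 = 10, yield 10.
Step 3: send(8) -> val=8, acc = 10 + 8*3 = 34, yield 34.
Step 4: send(8) -> val=8, acc = 34 + 8*3 = 58, yield 58.
Therefore result = 58.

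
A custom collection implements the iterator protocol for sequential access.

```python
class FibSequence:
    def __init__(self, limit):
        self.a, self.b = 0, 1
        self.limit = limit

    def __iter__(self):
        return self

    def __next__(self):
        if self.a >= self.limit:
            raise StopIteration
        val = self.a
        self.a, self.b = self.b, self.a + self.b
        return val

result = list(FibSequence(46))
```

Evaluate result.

Step 1: Fibonacci-like sequence (a=0, b=1) until >= 46:
  Yield 0, then a,b = 1,1
  Yield 1, then a,b = 1,2
  Yield 1, then a,b = 2,3
  Yield 2, then a,b = 3,5
  Yield 3, then a,b = 5,8
  Yield 5, then a,b = 8,13
  Yield 8, then a,b = 13,21
  Yield 13, then a,b = 21,34
  Yield 21, then a,b = 34,55
  Yield 34, then a,b = 55,89
Step 2: 55 >= 46, stop.
Therefore result = [0, 1, 1, 2, 3, 5, 8, 13, 21, 34].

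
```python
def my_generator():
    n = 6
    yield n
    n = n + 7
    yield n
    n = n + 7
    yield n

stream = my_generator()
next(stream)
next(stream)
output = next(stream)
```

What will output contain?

Step 1: Trace through generator execution:
  Yield 1: n starts at 6, yield 6
  Yield 2: n = 6 + 7 = 13, yield 13
  Yield 3: n = 13 + 7 = 20, yield 20
Step 2: First next() gets 6, second next() gets the second value, third next() yields 20.
Therefore output = 20.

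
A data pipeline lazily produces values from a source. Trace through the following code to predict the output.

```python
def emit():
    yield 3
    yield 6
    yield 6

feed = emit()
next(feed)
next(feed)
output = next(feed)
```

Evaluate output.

Step 1: emit() creates a generator.
Step 2: next(feed) yields 3 (consumed and discarded).
Step 3: next(feed) yields 6 (consumed and discarded).
Step 4: next(feed) yields 6, assigned to output.
Therefore output = 6.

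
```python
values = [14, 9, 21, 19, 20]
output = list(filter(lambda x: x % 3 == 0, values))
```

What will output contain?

Step 1: Filter elements divisible by 3:
  14 % 3 = 2: removed
  9 % 3 = 0: kept
  21 % 3 = 0: kept
  19 % 3 = 1: removed
  20 % 3 = 2: removed
Therefore output = [9, 21].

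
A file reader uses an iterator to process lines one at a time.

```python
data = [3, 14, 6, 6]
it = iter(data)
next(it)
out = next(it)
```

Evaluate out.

Step 1: Create iterator over [3, 14, 6, 6].
Step 2: next() consumes 3.
Step 3: next() returns 14.
Therefore out = 14.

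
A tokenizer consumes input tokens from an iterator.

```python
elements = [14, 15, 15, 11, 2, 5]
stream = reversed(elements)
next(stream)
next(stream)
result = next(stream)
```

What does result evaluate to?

Step 1: reversed([14, 15, 15, 11, 2, 5]) gives iterator: [5, 2, 11, 15, 15, 14].
Step 2: First next() = 5, second next() = 2.
Step 3: Third next() = 11.
Therefore result = 11.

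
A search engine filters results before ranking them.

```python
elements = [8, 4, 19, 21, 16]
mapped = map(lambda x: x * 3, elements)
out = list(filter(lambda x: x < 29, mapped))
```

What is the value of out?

Step 1: Map x * 3:
  8 -> 24
  4 -> 12
  19 -> 57
  21 -> 63
  16 -> 48
Step 2: Filter for < 29:
  24: kept
  12: kept
  57: removed
  63: removed
  48: removed
Therefore out = [24, 12].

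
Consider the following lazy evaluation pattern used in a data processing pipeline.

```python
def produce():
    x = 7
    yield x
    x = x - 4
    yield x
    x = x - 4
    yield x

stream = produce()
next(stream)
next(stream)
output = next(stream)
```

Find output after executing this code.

Step 1: Trace through generator execution:
  Yield 1: x starts at 7, yield 7
  Yield 2: x = 7 - 4 = 3, yield 3
  Yield 3: x = 3 - 4 = -1, yield -1
Step 2: First next() gets 7, second next() gets the second value, third next() yields -1.
Therefore output = -1.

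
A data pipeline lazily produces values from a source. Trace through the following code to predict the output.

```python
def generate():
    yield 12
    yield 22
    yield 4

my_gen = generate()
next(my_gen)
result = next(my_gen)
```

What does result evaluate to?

Step 1: generate() creates a generator.
Step 2: next(my_gen) yields 12 (consumed and discarded).
Step 3: next(my_gen) yields 22, assigned to result.
Therefore result = 22.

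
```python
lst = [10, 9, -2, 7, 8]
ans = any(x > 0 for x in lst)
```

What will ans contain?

Step 1: Check x > 0 for each element in [10, 9, -2, 7, 8]:
  10 > 0: True
  9 > 0: True
  -2 > 0: False
  7 > 0: True
  8 > 0: True
Step 2: any() returns True.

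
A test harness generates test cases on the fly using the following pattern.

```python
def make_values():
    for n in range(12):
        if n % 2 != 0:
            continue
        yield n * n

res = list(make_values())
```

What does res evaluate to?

Step 1: Only yield n**2 when n is divisible by 2:
  n=0: 0 % 2 == 0, yield 0**2 = 0
  n=2: 2 % 2 == 0, yield 2**2 = 4
  n=4: 4 % 2 == 0, yield 4**2 = 16
  n=6: 6 % 2 == 0, yield 6**2 = 36
  n=8: 8 % 2 == 0, yield 8**2 = 64
  n=10: 10 % 2 == 0, yield 10**2 = 100
Therefore res = [0, 4, 16, 36, 64, 100].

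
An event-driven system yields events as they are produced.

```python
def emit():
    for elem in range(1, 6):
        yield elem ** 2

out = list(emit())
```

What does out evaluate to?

Step 1: For each elem in range(1, 6), yield elem**2:
  elem=1: yield 1**2 = 1
  elem=2: yield 2**2 = 4
  elem=3: yield 3**2 = 9
  elem=4: yield 4**2 = 16
  elem=5: yield 5**2 = 25
Therefore out = [1, 4, 9, 16, 25].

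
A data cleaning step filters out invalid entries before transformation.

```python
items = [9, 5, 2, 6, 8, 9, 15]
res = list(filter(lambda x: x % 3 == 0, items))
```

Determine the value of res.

Step 1: Filter elements divisible by 3:
  9 % 3 = 0: kept
  5 % 3 = 2: removed
  2 % 3 = 2: removed
  6 % 3 = 0: kept
  8 % 3 = 2: removed
  9 % 3 = 0: kept
  15 % 3 = 0: kept
Therefore res = [9, 6, 9, 15].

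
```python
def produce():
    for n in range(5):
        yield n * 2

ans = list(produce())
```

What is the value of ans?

Step 1: For each n in range(5), yield n * 2:
  n=0: yield 0 * 2 = 0
  n=1: yield 1 * 2 = 2
  n=2: yield 2 * 2 = 4
  n=3: yield 3 * 2 = 6
  n=4: yield 4 * 2 = 8
Therefore ans = [0, 2, 4, 6, 8].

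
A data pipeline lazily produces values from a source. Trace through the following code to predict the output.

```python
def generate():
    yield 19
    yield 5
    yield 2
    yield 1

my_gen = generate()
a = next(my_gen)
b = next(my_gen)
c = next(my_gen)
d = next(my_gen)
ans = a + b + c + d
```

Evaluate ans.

Step 1: Create generator and consume all values:
  a = next(my_gen) = 19
  b = next(my_gen) = 5
  c = next(my_gen) = 2
  d = next(my_gen) = 1
Step 2: ans = 19 + 5 + 2 + 1 = 27.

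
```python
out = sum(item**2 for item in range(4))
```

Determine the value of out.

Step 1: Compute item**2 for each item in range(4):
  item=0: 0**2 = 0
  item=1: 1**2 = 1
  item=2: 2**2 = 4
  item=3: 3**2 = 9
Step 2: sum = 0 + 1 + 4 + 9 = 14.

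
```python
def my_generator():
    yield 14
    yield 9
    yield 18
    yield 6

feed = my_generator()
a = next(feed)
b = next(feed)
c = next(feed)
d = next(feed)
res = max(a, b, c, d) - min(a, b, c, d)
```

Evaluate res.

Step 1: Create generator and consume all values:
  a = next(feed) = 14
  b = next(feed) = 9
  c = next(feed) = 18
  d = next(feed) = 6
Step 2: max = 18, min = 6, res = 18 - 6 = 12.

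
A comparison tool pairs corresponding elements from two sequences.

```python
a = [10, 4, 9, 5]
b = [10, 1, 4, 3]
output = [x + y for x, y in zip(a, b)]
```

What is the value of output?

Step 1: Add corresponding elements:
  10 + 10 = 20
  4 + 1 = 5
  9 + 4 = 13
  5 + 3 = 8
Therefore output = [20, 5, 13, 8].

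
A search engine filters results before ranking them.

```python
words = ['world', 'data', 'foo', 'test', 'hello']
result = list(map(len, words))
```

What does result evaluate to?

Step 1: Map len() to each word:
  'world' -> 5
  'data' -> 4
  'foo' -> 3
  'test' -> 4
  'hello' -> 5
Therefore result = [5, 4, 3, 4, 5].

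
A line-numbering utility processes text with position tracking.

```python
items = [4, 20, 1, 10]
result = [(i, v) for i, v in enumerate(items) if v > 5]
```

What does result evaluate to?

Step 1: Filter enumerate([4, 20, 1, 10]) keeping v > 5:
  (0, 4): 4 <= 5, excluded
  (1, 20): 20 > 5, included
  (2, 1): 1 <= 5, excluded
  (3, 10): 10 > 5, included
Therefore result = [(1, 20), (3, 10)].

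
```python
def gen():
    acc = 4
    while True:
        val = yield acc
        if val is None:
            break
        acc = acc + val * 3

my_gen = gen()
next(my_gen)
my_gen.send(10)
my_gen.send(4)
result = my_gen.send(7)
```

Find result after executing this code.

Step 1: next() -> yield acc=4.
Step 2: send(10) -> val=10, acc = 4 + 10*3 = 34, yield 34.
Step 3: send(4) -> val=4, acc = 34 + 4*3 = 46, yield 46.
Step 4: send(7) -> val=7, acc = 46 + 7*3 = 67, yield 67.
Therefore result = 67.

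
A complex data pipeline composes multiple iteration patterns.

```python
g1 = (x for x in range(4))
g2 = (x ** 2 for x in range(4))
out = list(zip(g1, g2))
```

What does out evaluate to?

Step 1: g1 produces [0, 1, 2, 3].
Step 2: g2 produces [0, 1, 4, 9].
Step 3: zip pairs them: [(0, 0), (1, 1), (2, 4), (3, 9)].
Therefore out = [(0, 0), (1, 1), (2, 4), (3, 9)].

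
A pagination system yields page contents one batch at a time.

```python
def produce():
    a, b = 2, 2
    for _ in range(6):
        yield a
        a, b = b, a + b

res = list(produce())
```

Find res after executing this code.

Step 1: Fibonacci-like sequence starting with a=2, b=2:
  Iteration 1: yield a=2, then a,b = 2,4
  Iteration 2: yield a=2, then a,b = 4,6
  Iteration 3: yield a=4, then a,b = 6,10
  Iteration 4: yield a=6, then a,b = 10,16
  Iteration 5: yield a=10, then a,b = 16,26
  Iteration 6: yield a=16, then a,b = 26,42
Therefore res = [2, 2, 4, 6, 10, 16].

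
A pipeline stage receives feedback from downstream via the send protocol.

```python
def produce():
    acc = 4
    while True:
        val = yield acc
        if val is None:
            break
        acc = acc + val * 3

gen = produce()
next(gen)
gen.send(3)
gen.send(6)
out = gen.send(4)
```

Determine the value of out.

Step 1: next() -> yield acc=4.
Step 2: send(3) -> val=3, acc = 4 + 3*3 = 13, yield 13.
Step 3: send(6) -> val=6, acc = 13 + 6*3 = 31, yield 31.
Step 4: send(4) -> val=4, acc = 31 + 4*3 = 43, yield 43.
Therefore out = 43.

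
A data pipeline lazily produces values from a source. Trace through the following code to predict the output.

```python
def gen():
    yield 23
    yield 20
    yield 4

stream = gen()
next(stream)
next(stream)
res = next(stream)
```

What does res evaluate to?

Step 1: gen() creates a generator.
Step 2: next(stream) yields 23 (consumed and discarded).
Step 3: next(stream) yields 20 (consumed and discarded).
Step 4: next(stream) yields 4, assigned to res.
Therefore res = 4.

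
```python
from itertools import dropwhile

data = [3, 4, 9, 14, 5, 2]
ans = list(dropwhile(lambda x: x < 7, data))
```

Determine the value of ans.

Step 1: dropwhile drops elements while < 7:
  3 < 7: dropped
  4 < 7: dropped
  9: kept (dropping stopped)
Step 2: Remaining elements kept regardless of condition.
Therefore ans = [9, 14, 5, 2].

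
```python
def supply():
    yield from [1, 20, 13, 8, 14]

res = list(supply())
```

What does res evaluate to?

Step 1: yield from delegates to the iterable, yielding each element.
Step 2: Collected values: [1, 20, 13, 8, 14].
Therefore res = [1, 20, 13, 8, 14].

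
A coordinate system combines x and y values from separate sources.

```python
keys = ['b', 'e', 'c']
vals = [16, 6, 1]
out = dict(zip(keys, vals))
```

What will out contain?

Step 1: zip pairs keys with values:
  'b' -> 16
  'e' -> 6
  'c' -> 1
Therefore out = {'b': 16, 'e': 6, 'c': 1}.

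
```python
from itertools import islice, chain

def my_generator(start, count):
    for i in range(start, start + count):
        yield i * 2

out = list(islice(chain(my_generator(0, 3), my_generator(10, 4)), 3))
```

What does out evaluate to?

Step 1: my_generator(0, 3) yields [0, 2, 4].
Step 2: my_generator(10, 4) yields [20, 22, 24, 26].
Step 3: chain concatenates: [0, 2, 4, 20, 22, 24, 26].
Step 4: islice takes first 3: [0, 2, 4].
Therefore out = [0, 2, 4].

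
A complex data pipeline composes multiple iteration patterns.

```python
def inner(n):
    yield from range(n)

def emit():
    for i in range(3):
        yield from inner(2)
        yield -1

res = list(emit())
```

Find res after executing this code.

Step 1: For each i in range(3):
  i=0: yield from inner(2) -> [0, 1], then yield -1
  i=1: yield from inner(2) -> [0, 1], then yield -1
  i=2: yield from inner(2) -> [0, 1], then yield -1
Therefore res = [0, 1, -1, 0, 1, -1, 0, 1, -1].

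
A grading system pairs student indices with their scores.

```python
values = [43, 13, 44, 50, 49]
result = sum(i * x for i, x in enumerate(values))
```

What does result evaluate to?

Step 1: Compute i * x for each (i, x) in enumerate([43, 13, 44, 50, 49]):
  i=0, x=43: 0*43 = 0
  i=1, x=13: 1*13 = 13
  i=2, x=44: 2*44 = 88
  i=3, x=50: 3*50 = 150
  i=4, x=49: 4*49 = 196
Step 2: sum = 0 + 13 + 88 + 150 + 196 = 447.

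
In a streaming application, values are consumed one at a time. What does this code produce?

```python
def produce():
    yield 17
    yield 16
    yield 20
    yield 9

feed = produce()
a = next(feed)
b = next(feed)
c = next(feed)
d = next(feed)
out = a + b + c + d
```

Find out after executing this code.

Step 1: Create generator and consume all values:
  a = next(feed) = 17
  b = next(feed) = 16
  c = next(feed) = 20
  d = next(feed) = 9
Step 2: out = 17 + 16 + 20 + 9 = 62.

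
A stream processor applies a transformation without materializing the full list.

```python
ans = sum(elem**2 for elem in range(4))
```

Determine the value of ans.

Step 1: Compute elem**2 for each elem in range(4):
  elem=0: 0**2 = 0
  elem=1: 1**2 = 1
  elem=2: 2**2 = 4
  elem=3: 3**2 = 9
Step 2: sum = 0 + 1 + 4 + 9 = 14.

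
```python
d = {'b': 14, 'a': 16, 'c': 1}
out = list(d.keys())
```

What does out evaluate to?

Step 1: d.keys() returns the dictionary keys in insertion order.
Therefore out = ['b', 'a', 'c'].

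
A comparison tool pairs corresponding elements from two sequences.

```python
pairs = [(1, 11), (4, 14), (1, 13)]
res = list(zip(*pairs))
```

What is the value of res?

Step 1: zip(*pairs) transposes: unzips [(1, 11), (4, 14), (1, 13)] into separate sequences.
Step 2: First elements: (1, 4, 1), second elements: (11, 14, 13).
Therefore res = [(1, 4, 1), (11, 14, 13)].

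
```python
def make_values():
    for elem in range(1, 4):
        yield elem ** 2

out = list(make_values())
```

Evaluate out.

Step 1: For each elem in range(1, 4), yield elem**2:
  elem=1: yield 1**2 = 1
  elem=2: yield 2**2 = 4
  elem=3: yield 3**2 = 9
Therefore out = [1, 4, 9].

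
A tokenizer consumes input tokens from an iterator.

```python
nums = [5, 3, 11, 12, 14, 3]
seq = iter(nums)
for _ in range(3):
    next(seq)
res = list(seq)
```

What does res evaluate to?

Step 1: Create iterator over [5, 3, 11, 12, 14, 3].
Step 2: Advance 3 positions (consuming [5, 3, 11]).
Step 3: list() collects remaining elements: [12, 14, 3].
Therefore res = [12, 14, 3].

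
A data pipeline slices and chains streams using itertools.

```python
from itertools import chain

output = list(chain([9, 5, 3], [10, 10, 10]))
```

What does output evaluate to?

Step 1: chain() concatenates iterables: [9, 5, 3] + [10, 10, 10].
Therefore output = [9, 5, 3, 10, 10, 10].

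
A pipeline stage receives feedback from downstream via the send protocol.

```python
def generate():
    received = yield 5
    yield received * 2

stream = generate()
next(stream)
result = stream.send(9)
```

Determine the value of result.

Step 1: next(stream) advances to first yield, producing 5.
Step 2: send(9) resumes, received = 9.
Step 3: yield received * 2 = 9 * 2 = 18.
Therefore result = 18.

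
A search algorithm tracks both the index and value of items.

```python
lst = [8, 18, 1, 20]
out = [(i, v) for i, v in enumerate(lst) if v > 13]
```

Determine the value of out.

Step 1: Filter enumerate([8, 18, 1, 20]) keeping v > 13:
  (0, 8): 8 <= 13, excluded
  (1, 18): 18 > 13, included
  (2, 1): 1 <= 13, excluded
  (3, 20): 20 > 13, included
Therefore out = [(1, 18), (3, 20)].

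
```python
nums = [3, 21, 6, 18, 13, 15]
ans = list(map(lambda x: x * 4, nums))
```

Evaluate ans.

Step 1: Apply lambda x: x * 4 to each element:
  3 -> 12
  21 -> 84
  6 -> 24
  18 -> 72
  13 -> 52
  15 -> 60
Therefore ans = [12, 84, 24, 72, 52, 60].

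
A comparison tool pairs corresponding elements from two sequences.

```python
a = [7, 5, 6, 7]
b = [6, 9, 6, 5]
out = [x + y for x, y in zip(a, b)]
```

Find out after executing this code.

Step 1: Add corresponding elements:
  7 + 6 = 13
  5 + 9 = 14
  6 + 6 = 12
  7 + 5 = 12
Therefore out = [13, 14, 12, 12].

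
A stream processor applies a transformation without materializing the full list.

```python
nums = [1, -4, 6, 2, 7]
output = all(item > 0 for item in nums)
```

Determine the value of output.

Step 1: Check item > 0 for each element in [1, -4, 6, 2, 7]:
  1 > 0: True
  -4 > 0: False
  6 > 0: True
  2 > 0: True
  7 > 0: True
Step 2: all() returns False.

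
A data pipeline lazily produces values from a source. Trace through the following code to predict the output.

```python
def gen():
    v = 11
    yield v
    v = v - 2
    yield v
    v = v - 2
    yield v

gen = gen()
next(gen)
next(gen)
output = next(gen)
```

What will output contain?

Step 1: Trace through generator execution:
  Yield 1: v starts at 11, yield 11
  Yield 2: v = 11 - 2 = 9, yield 9
  Yield 3: v = 9 - 2 = 7, yield 7
Step 2: First next() gets 11, second next() gets the second value, third next() yields 7.
Therefore output = 7.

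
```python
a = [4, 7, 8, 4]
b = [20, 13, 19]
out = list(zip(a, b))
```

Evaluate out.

Step 1: zip stops at shortest (len(a)=4, len(b)=3):
  Index 0: (4, 20)
  Index 1: (7, 13)
  Index 2: (8, 19)
Step 2: Last element of a (4) has no pair, dropped.
Therefore out = [(4, 20), (7, 13), (8, 19)].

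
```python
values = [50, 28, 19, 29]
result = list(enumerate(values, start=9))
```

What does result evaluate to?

Step 1: enumerate with start=9:
  (9, 50)
  (10, 28)
  (11, 19)
  (12, 29)
Therefore result = [(9, 50), (10, 28), (11, 19), (12, 29)].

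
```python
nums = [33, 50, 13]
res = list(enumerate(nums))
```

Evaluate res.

Step 1: enumerate pairs each element with its index:
  (0, 33)
  (1, 50)
  (2, 13)
Therefore res = [(0, 33), (1, 50), (2, 13)].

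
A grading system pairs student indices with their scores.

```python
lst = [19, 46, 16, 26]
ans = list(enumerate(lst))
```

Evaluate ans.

Step 1: enumerate pairs each element with its index:
  (0, 19)
  (1, 46)
  (2, 16)
  (3, 26)
Therefore ans = [(0, 19), (1, 46), (2, 16), (3, 26)].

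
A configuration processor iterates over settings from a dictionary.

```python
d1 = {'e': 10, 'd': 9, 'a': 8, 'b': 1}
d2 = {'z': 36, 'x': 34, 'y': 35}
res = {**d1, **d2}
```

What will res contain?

Step 1: Merge d1 and d2 (d2 values override on key conflicts).
Step 2: d1 has keys ['e', 'd', 'a', 'b'], d2 has keys ['z', 'x', 'y'].
Therefore res = {'e': 10, 'd': 9, 'a': 8, 'b': 1, 'z': 36, 'x': 34, 'y': 35}.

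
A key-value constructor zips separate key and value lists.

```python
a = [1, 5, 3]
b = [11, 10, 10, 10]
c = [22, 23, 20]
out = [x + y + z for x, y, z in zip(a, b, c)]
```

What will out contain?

Step 1: zip three lists (truncates to shortest, len=3):
  1 + 11 + 22 = 34
  5 + 10 + 23 = 38
  3 + 10 + 20 = 33
Therefore out = [34, 38, 33].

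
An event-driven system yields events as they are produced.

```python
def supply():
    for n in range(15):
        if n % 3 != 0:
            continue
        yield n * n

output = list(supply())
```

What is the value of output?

Step 1: Only yield n**2 when n is divisible by 3:
  n=0: 0 % 3 == 0, yield 0**2 = 0
  n=3: 3 % 3 == 0, yield 3**2 = 9
  n=6: 6 % 3 == 0, yield 6**2 = 36
  n=9: 9 % 3 == 0, yield 9**2 = 81
  n=12: 12 % 3 == 0, yield 12**2 = 144
Therefore output = [0, 9, 36, 81, 144].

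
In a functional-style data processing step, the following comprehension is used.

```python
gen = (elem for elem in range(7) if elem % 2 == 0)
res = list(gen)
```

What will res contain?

Step 1: Filter range(7) keeping only even values:
  elem=0: even, included
  elem=1: odd, excluded
  elem=2: even, included
  elem=3: odd, excluded
  elem=4: even, included
  elem=5: odd, excluded
  elem=6: even, included
Therefore res = [0, 2, 4, 6].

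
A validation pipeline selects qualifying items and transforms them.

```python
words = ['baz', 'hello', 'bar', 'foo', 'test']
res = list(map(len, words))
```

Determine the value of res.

Step 1: Map len() to each word:
  'baz' -> 3
  'hello' -> 5
  'bar' -> 3
  'foo' -> 3
  'test' -> 4
Therefore res = [3, 5, 3, 3, 4].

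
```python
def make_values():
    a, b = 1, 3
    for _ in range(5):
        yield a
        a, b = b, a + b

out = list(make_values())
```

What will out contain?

Step 1: Fibonacci-like sequence starting with a=1, b=3:
  Iteration 1: yield a=1, then a,b = 3,4
  Iteration 2: yield a=3, then a,b = 4,7
  Iteration 3: yield a=4, then a,b = 7,11
  Iteration 4: yield a=7, then a,b = 11,18
  Iteration 5: yield a=11, then a,b = 18,29
Therefore out = [1, 3, 4, 7, 11].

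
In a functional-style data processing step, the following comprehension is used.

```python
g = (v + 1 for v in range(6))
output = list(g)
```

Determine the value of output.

Step 1: For each v in range(6), compute v+1:
  v=0: 0+1 = 1
  v=1: 1+1 = 2
  v=2: 2+1 = 3
  v=3: 3+1 = 4
  v=4: 4+1 = 5
  v=5: 5+1 = 6
Therefore output = [1, 2, 3, 4, 5, 6].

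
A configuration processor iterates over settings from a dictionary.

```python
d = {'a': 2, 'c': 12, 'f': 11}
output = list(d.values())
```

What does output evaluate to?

Step 1: d.values() returns the dictionary values in insertion order.
Therefore output = [2, 12, 11].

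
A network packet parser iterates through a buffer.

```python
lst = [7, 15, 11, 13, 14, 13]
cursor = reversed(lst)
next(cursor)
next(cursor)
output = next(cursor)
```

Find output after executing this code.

Step 1: reversed([7, 15, 11, 13, 14, 13]) gives iterator: [13, 14, 13, 11, 15, 7].
Step 2: First next() = 13, second next() = 14.
Step 3: Third next() = 13.
Therefore output = 13.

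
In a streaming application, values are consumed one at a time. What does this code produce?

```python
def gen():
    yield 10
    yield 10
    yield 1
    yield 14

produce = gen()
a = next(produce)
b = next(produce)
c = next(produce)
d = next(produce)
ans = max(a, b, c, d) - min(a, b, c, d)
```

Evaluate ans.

Step 1: Create generator and consume all values:
  a = next(produce) = 10
  b = next(produce) = 10
  c = next(produce) = 1
  d = next(produce) = 14
Step 2: max = 14, min = 1, ans = 14 - 1 = 13.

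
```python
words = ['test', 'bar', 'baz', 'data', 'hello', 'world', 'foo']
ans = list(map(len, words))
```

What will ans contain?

Step 1: Map len() to each word:
  'test' -> 4
  'bar' -> 3
  'baz' -> 3
  'data' -> 4
  'hello' -> 5
  'world' -> 5
  'foo' -> 3
Therefore ans = [4, 3, 3, 4, 5, 5, 3].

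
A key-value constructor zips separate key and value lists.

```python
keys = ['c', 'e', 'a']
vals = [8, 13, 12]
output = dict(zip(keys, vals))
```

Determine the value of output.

Step 1: zip pairs keys with values:
  'c' -> 8
  'e' -> 13
  'a' -> 12
Therefore output = {'c': 8, 'e': 13, 'a': 12}.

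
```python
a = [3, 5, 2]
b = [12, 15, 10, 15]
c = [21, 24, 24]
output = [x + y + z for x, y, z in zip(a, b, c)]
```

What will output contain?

Step 1: zip three lists (truncates to shortest, len=3):
  3 + 12 + 21 = 36
  5 + 15 + 24 = 44
  2 + 10 + 24 = 36
Therefore output = [36, 44, 36].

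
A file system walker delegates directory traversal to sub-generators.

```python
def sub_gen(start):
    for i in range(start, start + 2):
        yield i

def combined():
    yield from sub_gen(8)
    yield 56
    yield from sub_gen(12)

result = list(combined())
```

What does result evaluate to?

Step 1: combined() delegates to sub_gen(8):
  yield 8
  yield 9
Step 2: yield 56
Step 3: Delegates to sub_gen(12):
  yield 12
  yield 13
Therefore result = [8, 9, 56, 12, 13].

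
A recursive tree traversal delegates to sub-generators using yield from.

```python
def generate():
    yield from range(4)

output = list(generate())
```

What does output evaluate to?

Step 1: yield from delegates to the iterable, yielding each element.
Step 2: Collected values: [0, 1, 2, 3].
Therefore output = [0, 1, 2, 3].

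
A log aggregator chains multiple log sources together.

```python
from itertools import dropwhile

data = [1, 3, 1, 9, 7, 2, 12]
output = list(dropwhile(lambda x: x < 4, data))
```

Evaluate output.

Step 1: dropwhile drops elements while < 4:
  1 < 4: dropped
  3 < 4: dropped
  1 < 4: dropped
  9: kept (dropping stopped)
Step 2: Remaining elements kept regardless of condition.
Therefore output = [9, 7, 2, 12].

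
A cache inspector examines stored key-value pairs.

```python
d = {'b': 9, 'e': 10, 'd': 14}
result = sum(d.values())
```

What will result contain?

Step 1: d.values() = [9, 10, 14].
Step 2: sum = 33.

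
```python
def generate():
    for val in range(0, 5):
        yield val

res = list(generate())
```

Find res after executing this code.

Step 1: The generator yields each value from range(0, 5).
Step 2: list() consumes all yields: [0, 1, 2, 3, 4].
Therefore res = [0, 1, 2, 3, 4].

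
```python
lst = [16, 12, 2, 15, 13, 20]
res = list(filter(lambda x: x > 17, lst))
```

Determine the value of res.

Step 1: Filter elements > 17:
  16: removed
  12: removed
  2: removed
  15: removed
  13: removed
  20: kept
Therefore res = [20].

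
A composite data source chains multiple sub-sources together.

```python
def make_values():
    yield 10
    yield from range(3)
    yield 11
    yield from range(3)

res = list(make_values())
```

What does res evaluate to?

Step 1: Trace yields in order:
  yield 10
  yield 0
  yield 1
  yield 2
  yield 11
  yield 0
  yield 1
  yield 2
Therefore res = [10, 0, 1, 2, 11, 0, 1, 2].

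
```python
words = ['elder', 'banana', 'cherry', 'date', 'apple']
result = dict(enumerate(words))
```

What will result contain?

Step 1: enumerate pairs indices with words:
  0 -> 'elder'
  1 -> 'banana'
  2 -> 'cherry'
  3 -> 'date'
  4 -> 'apple'
Therefore result = {0: 'elder', 1: 'banana', 2: 'cherry', 3: 'date', 4: 'apple'}.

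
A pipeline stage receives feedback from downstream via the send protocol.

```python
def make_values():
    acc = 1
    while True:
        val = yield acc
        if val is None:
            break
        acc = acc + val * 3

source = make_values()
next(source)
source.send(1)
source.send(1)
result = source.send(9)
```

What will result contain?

Step 1: next() -> yield acc=1.
Step 2: send(1) -> val=1, acc = 1 + 1*3 = 4, yield 4.
Step 3: send(1) -> val=1, acc = 4 + 1*3 = 7, yield 7.
Step 4: send(9) -> val=9, acc = 7 + 9*3 = 34, yield 34.
Therefore result = 34.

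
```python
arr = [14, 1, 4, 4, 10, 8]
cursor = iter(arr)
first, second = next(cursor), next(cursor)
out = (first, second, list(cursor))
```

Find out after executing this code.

Step 1: Create iterator over [14, 1, 4, 4, 10, 8].
Step 2: first = 14, second = 1.
Step 3: Remaining elements: [4, 4, 10, 8].
Therefore out = (14, 1, [4, 4, 10, 8]).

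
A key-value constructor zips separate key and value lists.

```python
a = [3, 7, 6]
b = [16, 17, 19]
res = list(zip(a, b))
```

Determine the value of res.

Step 1: zip pairs elements at same index:
  Index 0: (3, 16)
  Index 1: (7, 17)
  Index 2: (6, 19)
Therefore res = [(3, 16), (7, 17), (6, 19)].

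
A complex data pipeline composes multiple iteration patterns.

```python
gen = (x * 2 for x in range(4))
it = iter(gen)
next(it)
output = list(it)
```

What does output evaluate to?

Step 1: Generator produces [0, 2, 4, 6].
Step 2: next(it) consumes first element (0).
Step 3: list(it) collects remaining: [2, 4, 6].
Therefore output = [2, 4, 6].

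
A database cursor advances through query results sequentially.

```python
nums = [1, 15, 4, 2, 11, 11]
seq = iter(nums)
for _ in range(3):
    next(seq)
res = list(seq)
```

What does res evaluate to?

Step 1: Create iterator over [1, 15, 4, 2, 11, 11].
Step 2: Advance 3 positions (consuming [1, 15, 4]).
Step 3: list() collects remaining elements: [2, 11, 11].
Therefore res = [2, 11, 11].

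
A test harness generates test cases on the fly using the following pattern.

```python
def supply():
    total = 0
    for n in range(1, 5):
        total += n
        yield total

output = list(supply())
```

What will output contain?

Step 1: Generator accumulates running sum:
  n=1: total = 1, yield 1
  n=2: total = 3, yield 3
  n=3: total = 6, yield 6
  n=4: total = 10, yield 10
Therefore output = [1, 3, 6, 10].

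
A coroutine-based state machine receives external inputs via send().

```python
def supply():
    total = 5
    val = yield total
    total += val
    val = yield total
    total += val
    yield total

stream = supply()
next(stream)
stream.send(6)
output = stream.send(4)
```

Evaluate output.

Step 1: next() -> yield total=5.
Step 2: send(6) -> val=6, total = 5+6 = 11, yield 11.
Step 3: send(4) -> val=4, total = 11+4 = 15, yield 15.
Therefore output = 15.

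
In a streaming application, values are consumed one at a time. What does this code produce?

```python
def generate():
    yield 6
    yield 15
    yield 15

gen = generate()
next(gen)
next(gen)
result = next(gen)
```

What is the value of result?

Step 1: generate() creates a generator.
Step 2: next(gen) yields 6 (consumed and discarded).
Step 3: next(gen) yields 15 (consumed and discarded).
Step 4: next(gen) yields 15, assigned to result.
Therefore result = 15.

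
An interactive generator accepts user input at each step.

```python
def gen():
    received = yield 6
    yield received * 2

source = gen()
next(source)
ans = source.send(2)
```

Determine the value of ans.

Step 1: next(source) advances to first yield, producing 6.
Step 2: send(2) resumes, received = 2.
Step 3: yield received * 2 = 2 * 2 = 4.
Therefore ans = 4.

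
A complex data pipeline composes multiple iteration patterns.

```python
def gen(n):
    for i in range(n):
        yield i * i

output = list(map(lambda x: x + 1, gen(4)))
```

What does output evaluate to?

Step 1: gen(4) yields squares: [0, 1, 4, 9].
Step 2: map adds 1 to each: [1, 2, 5, 10].
Therefore output = [1, 2, 5, 10].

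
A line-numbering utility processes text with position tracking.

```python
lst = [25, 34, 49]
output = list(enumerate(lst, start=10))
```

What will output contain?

Step 1: enumerate with start=10:
  (10, 25)
  (11, 34)
  (12, 49)
Therefore output = [(10, 25), (11, 34), (12, 49)].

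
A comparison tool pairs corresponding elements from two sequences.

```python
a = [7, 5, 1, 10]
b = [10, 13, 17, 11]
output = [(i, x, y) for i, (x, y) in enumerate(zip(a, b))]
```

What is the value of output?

Step 1: enumerate(zip(a, b)) gives index with paired elements:
  i=0: (7, 10)
  i=1: (5, 13)
  i=2: (1, 17)
  i=3: (10, 11)
Therefore output = [(0, 7, 10), (1, 5, 13), (2, 1, 17), (3, 10, 11)].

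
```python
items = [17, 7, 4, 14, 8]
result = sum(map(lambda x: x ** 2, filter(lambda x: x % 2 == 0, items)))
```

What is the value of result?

Step 1: Filter even numbers from [17, 7, 4, 14, 8]: [4, 14, 8]
Step 2: Square each: [16, 196, 64]
Step 3: Sum = 276.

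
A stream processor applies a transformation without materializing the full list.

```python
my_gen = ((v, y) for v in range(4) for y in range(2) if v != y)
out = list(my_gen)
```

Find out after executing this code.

Step 1: Nested generator over range(4) x range(2) where v != y:
  (0, 0): excluded (v == y)
  (0, 1): included
  (1, 0): included
  (1, 1): excluded (v == y)
  (2, 0): included
  (2, 1): included
  (3, 0): included
  (3, 1): included
Therefore out = [(0, 1), (1, 0), (2, 0), (2, 1), (3, 0), (3, 1)].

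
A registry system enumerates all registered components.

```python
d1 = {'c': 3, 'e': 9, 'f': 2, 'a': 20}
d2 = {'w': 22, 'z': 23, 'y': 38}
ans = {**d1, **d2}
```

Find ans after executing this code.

Step 1: Merge d1 and d2 (d2 values override on key conflicts).
Step 2: d1 has keys ['c', 'e', 'f', 'a'], d2 has keys ['w', 'z', 'y'].
Therefore ans = {'c': 3, 'e': 9, 'f': 2, 'a': 20, 'w': 22, 'z': 23, 'y': 38}.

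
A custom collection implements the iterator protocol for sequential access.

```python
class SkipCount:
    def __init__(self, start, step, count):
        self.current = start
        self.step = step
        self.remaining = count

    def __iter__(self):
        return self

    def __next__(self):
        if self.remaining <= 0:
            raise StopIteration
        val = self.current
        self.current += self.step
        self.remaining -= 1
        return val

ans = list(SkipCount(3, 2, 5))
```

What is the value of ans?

Step 1: SkipCount starts at 3, increments by 2, for 5 steps:
  Yield 3, then current += 2
  Yield 5, then current += 2
  Yield 7, then current += 2
  Yield 9, then current += 2
  Yield 11, then current += 2
Therefore ans = [3, 5, 7, 9, 11].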